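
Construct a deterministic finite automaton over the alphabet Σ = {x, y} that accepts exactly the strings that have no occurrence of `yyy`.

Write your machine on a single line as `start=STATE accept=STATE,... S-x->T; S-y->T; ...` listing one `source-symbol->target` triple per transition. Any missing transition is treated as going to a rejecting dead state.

start=q0; accept=q0,q1,q2; q0-x->q0; q0-y->q1; q1-x->q0; q1-y->q2; q2-x->q0; q2-y->q3; q3-x->q3; q3-y->q3

Track partial matches of the forbidden pattern `yyy`. State q3 is a dead state reached once `yyy` has occurred; every other state accepts. q0 means no part of `yyy` is currently matched.
A 4-state machine:
        x   y  
>* q0   q0  q1 
 * q1   q0  q2 
 * q2   q0  q3 
   q3   q3  q3 
(> = start, * = accepting)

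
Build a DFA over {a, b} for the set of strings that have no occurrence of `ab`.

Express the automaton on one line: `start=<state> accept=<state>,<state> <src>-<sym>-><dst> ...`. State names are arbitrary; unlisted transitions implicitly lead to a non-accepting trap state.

This is the complement of 'contains `ab`'. Use the same substring-matching states — q0 through q2 holding how much of `ab` has just been matched — but flip the accepting set: everything except the trap q2 accepts.
3 states suffice.
        a   b  
>* q0   q1  q0 
 * q1   q1  q2 
   q2   q2  q2 
(> = start, * = accepting)

start=q0 accept=q0,q1 q0-a->q1 q0-b->q0 q1-a->q1 q1-b->q2 q2-a->q2 q2-b->q2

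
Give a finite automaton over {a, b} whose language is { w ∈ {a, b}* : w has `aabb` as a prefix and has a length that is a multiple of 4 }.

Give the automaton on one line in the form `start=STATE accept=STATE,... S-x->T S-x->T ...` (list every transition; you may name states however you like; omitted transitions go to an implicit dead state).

Run two small machines in parallel and take their product. One (6 states) tracks whether the input so far still matches the prefix `aabb`; the other (4 states) tracks the input length modulo 4. Each combined state is a pair, one component from each; accept when both components accept. After merging equivalent states the machine shrinks.
With 9 states:
        a   b  
>  q0   q1  q2 
   q1   q3  q2 
   q2   q2  q2 
   q3   q2  q4 
   q4   q2  q5 
 * q5   q6  q6 
   q6   q7  q7 
   q7   q8  q8 
   q8   q5  q5 
(> = start, * = accepting)

start=q0 accept=q5 q0-a->q1 q0-b->q2 q1-a->q3 q1-b->q2 q2-a->q2 q2-b->q2 q3-a->q2 q3-b->q4 q4-a->q2 q4-b->q5 q5-a->q6 q5-b->q6 q6-a->q7 q6-b->q7 q7-a->q8 q7-b->q8 q8-a->q5 q8-b->q5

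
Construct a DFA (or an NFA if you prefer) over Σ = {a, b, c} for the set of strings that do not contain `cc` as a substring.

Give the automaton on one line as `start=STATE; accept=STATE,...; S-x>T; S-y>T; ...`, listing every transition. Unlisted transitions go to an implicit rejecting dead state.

start=S0; accept=S0,S1; S0-a>S0; S0-b>S0; S0-c>S1; S1-a>S0; S1-b>S0; S1-c>S2; S2-a>S2; S2-b>S2; S2-c>S2

Track partial matches of the forbidden pattern `cc`. State S2 is a dead state reached once `cc` has occurred; every other state accepts. S0 means no part of `cc` is currently matched.
        a   b   c  
>* S0   S0  S0  S1 
 * S1   S0  S0  S2 
   S2   S2  S2  S2 
(> = start, * = accepting)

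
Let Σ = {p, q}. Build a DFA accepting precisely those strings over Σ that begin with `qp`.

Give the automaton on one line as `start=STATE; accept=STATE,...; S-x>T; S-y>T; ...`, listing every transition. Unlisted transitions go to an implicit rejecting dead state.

Walk along `qp` while the input agrees: from A take `q` to B, and so on. Any deviation drops to the rejecting sink D. Once C is reached the prefix is confirmed and every continuation is accepted.
A 4-state machine:
       p  q 
>  A   D  B 
   B   C  D 
 * C   C  C 
   D   D  D 
(> = start, * = accepting)

start=A; accept=C; A-p>D; A-q>B; B-p>C; B-q>D; C-p>C; C-q>C; D-p>D; D-q>D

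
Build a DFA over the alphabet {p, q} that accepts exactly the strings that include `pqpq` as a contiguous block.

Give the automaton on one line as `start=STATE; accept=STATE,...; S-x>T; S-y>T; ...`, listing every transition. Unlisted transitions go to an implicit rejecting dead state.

States A..D record the length of the longest prefix of `pqpq` that matches the current input suffix. Reaching E means `pqpq` has been seen, and we stay there forever. Accept from E.
With 5 states:
       p  q 
>  A   B  A 
   B   B  C 
   C   D  A 
   D   B  E 
 * E   E  E 
(> = start, * = accepting)

start=A; accept=E; A-p>B; A-q>A; B-p>B; B-q>C; C-p>D; C-q>A; D-p>B; D-q>E; E-p>E; E-q>E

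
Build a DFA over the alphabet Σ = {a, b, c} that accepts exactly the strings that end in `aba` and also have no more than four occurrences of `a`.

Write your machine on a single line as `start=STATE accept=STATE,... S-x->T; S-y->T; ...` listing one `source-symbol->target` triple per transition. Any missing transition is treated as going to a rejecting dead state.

start=s0; accept=s8,s11,s12; s0-a->s1; s0-b->s0; s0-c->s0; s1-a->s2; s1-b->s3; s1-c->s4; s2-a->s5; s2-b->s6; s2-c->s7; s3-a->s8; s3-b->s4; s3-c->s4; s4-a->s2; s4-b->s4; s4-c->s4; s5-a->s9; s5-b->s10; s5-c->s9; s6-a->s11; s6-b->s7; s6-c->s7; s7-a->s5; s7-b->s7; s7-c->s7; s8-a->s5; s8-b->s6; s8-c->s7; s9-a->s9; s9-b->s9; s9-c->s9; s10-a->s12; s10-b->s9; s10-c->s9; s11-a->s9; s11-b->s10; s11-c->s9; s12-a->s9; s12-b->s9; s12-c->s9

Handle the two conditions separately and then intersect. The first has 4 states tracking how much of the suffix `aba` has currently been matched; the second has 6 states tracking the count of `a`s, saturating at 5. A product state is a pair (one from each), accepting exactly when both do. After merging equivalent states the machine shrinks.
A 13-state machine:
          a    b    c  
>  s0     s1   s0   s0 
   s1     s2   s3   s4 
   s2     s5   s6   s7 
   s3     s8   s4   s4 
   s4     s2   s4   s4 
   s5     s9  s10   s9 
   s6    s11   s7   s7 
   s7     s5   s7   s7 
 * s8     s5   s6   s7 
   s9     s9   s9   s9 
   s10   s12   s9   s9 
 * s11    s9  s10   s9 
 * s12    s9   s9   s9 
(> = start, * = accepting)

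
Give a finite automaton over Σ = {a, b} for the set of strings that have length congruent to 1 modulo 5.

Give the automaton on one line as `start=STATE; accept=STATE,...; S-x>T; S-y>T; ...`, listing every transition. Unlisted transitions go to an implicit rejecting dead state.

start=q0; accept=q1; q0-a>q1; q0-b>q1; q1-a>q2; q1-b>q2; q2-a>q3; q2-b>q3; q3-a>q4; q3-b>q4; q4-a>q0; q4-b>q0

Only the length mod 5 matters, so use a 5-cycle: from any state, every input symbol moves to the next state, wrapping q4 back to q0. Mark q1 accepting.
With 5 states:
        a   b  
>  q0   q1  q1 
 * q1   q2  q2 
   q2   q3  q3 
   q3   q4  q4 
   q4   q0  q0 
(> = start, * = accepting)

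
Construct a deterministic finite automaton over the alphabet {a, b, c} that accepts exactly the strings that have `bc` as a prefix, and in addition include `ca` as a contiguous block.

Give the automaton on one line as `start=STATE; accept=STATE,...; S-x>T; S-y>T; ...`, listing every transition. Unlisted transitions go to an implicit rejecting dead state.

Run two small machines in parallel and take their product. One (4 states) tracks whether the input so far still matches the prefix `bc`; the other (3 states) tracks whether and how much of `ca` has been seen. Each combined state is a pair, one component from each; accept when both components accept.
8 states suffice.
        a   b   c  
>  q0   q1  q2  q3 
   q1   q1  q1  q3 
   q2   q1  q1  q4 
   q3   q5  q1  q3 
   q4   q6  q7  q4 
   q5   q5  q5  q5 
 * q6   q6  q6  q6 
   q7   q7  q7  q4 
(> = start, * = accepting)

start=q0; accept=q6; q0-a>q1; q0-b>q2; q0-c>q3; q1-a>q1; q1-b>q1; q1-c>q3; q2-a>q1; q2-b>q1; q2-c>q4; q3-a>q5; q3-b>q1; q3-c>q3; q4-a>q6; q4-b>q7; q4-c>q4; q5-a>q5; q5-b>q5; q5-c>q5; q6-a>q6; q6-b>q6; q6-c>q6; q7-a>q7; q7-b>q7; q7-c>q4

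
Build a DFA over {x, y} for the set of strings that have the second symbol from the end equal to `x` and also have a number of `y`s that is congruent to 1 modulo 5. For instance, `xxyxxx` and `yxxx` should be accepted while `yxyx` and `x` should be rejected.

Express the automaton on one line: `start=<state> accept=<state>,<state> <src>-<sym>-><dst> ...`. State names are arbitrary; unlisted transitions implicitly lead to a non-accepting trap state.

start=q0 accept=q4,q7 q0-x->q1 q0-y->q2 q1-x->q3 q1-y->q4 q2-x->q5 q2-y->q6 q3-x->q3 q3-y->q4 q4-x->q5 q4-y->q6 q5-x->q7 q5-y->q8 q6-x->q9 q6-y->q10 q7-x->q7 q7-y->q8 q8-x->q9 q8-y->q10 q9-x->q11 q9-y->q12 q10-x->q13 q10-y->q14 q11-x->q11 q11-y->q12 q12-x->q13 q12-y->q14 q13-x->q15 q13-y->q16 q14-x->q17 q14-y->q18 q15-x->q15 q15-y->q16 q16-x->q17 q16-y->q18 q17-x->q19 q17-y->q20 q18-x->q21 q18-y->q22 q19-x->q19 q19-y->q20 q20-x->q21 q20-y->q22 q21-x->q3 q21-y->q4 q22-x->q5 q22-y->q6

Run two small machines in parallel and take their product. One (7 states) tracks the last 2 symbols read; the other (5 states) tracks the count of `y`s modulo 5. Each combined state is a pair, one component from each; accept when both components accept.
23 states suffice.
          x    y  
>  q0     q1   q2 
   q1     q3   q4 
   q2     q5   q6 
   q3     q3   q4 
 * q4     q5   q6 
   q5     q7   q8 
   q6     q9  q10 
 * q7     q7   q8 
   q8     q9  q10 
   q9    q11  q12 
   q10   q13  q14 
   q11   q11  q12 
   q12   q13  q14 
   q13   q15  q16 
   q14   q17  q18 
   q15   q15  q16 
   q16   q17  q18 
   q17   q19  q20 
   q18   q21  q22 
   q19   q19  q20 
   q20   q21  q22 
   q21    q3   q4 
   q22    q5   q6 
(> = start, * = accepting)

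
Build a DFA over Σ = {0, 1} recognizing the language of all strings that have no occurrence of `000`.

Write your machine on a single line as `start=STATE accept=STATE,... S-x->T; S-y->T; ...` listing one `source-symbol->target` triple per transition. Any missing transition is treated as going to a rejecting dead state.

start=A; accept=A,B,C; A-0->B; A-1->A; B-0->C; B-1->A; C-0->D; C-1->A; D-0->D; D-1->D

This is the complement of 'contains `000`'. Use the same substring-matching states — A through D holding how much of `000` has just been matched — but flip the accepting set: everything except the trap D accepts.
A 4-state machine:
       0  1 
>* A   B  A 
 * B   C  A 
 * C   D  A 
   D   D  D 
(> = start, * = accepting)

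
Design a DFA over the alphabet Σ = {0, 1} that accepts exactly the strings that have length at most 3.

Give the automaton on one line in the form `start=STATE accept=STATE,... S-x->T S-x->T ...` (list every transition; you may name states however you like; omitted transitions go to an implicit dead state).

start=q0 accept=q0,q1,q2,q3 q0-0->q1 q0-1->q1 q1-0->q2 q1-1->q2 q2-0->q3 q2-1->q3 q3-0->q4 q3-1->q4 q4-0->q4 q4-1->q4

We only need to distinguish lengths 0, 1, …, 3, and '>3'. Chain q0 → q1 → q2 → q3 → q4 on every symbol, with q4 looping. Accepting states: {q0, q1, q2, q3}.
5 states suffice.
        0   1  
>* q0   q1  q1 
 * q1   q2  q2 
 * q2   q3  q3 
 * q3   q4  q4 
   q4   q4  q4 
(> = start, * = accepting)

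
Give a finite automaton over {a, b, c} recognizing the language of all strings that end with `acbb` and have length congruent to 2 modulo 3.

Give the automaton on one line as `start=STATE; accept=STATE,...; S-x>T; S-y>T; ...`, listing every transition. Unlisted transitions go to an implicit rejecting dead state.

Build one automaton per condition and run them in lockstep. The first has 5 states tracking how much of the suffix `acbb` has currently been matched; the second has 3 states tracking the input length modulo 3. A product state is a pair (one from each), accepting exactly when both do. Equivalent product states are then merged.
7 states suffice.
        a   b   c  
>  q0   q1  q1  q1 
   q1   q2  q3  q3 
   q2   q0  q0  q4 
   q3   q0  q0  q0 
   q4   q1  q5  q1 
   q5   q2  q6  q3 
 * q6   q0  q0  q0 
(> = start, * = accepting)

start=q0; accept=q6; q0-a>q1; q0-b>q1; q0-c>q1; q1-a>q2; q1-b>q3; q1-c>q3; q2-a>q0; q2-b>q0; q2-c>q4; q3-a>q0; q3-b>q0; q3-c>q0; q4-a>q1; q4-b>q5; q4-c>q1; q5-a>q2; q5-b>q6; q5-c>q3; q6-a>q0; q6-b>q0; q6-c>q0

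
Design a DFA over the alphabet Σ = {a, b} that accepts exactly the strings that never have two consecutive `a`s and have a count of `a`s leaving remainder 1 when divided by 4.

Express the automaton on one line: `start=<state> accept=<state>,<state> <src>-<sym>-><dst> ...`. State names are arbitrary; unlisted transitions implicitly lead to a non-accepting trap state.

Build one automaton per condition and run them in lockstep. The first has 3 states tracking partial matches of the forbidden pattern `aa`; the second has 4 states tracking the count of `a`s modulo 4. A product state is a pair (one from each), accepting exactly when both do. Equivalent product states are then merged.
With 9 states:
        a   b  
>  q0   q1  q0 
 * q1   q2  q3 
   q2   q2  q2 
 * q3   q4  q3 
   q4   q2  q5 
   q5   q6  q5 
   q6   q2  q7 
   q7   q8  q7 
   q8   q2  q0 
(> = start, * = accepting)

start=q0 accept=q1,q3 q0-a->q1 q0-b->q0 q1-a->q2 q1-b->q3 q2-a->q2 q2-b->q2 q3-a->q4 q3-b->q3 q4-a->q2 q4-b->q5 q5-a->q6 q5-b->q5 q6-a->q2 q6-b->q7 q7-a->q8 q7-b->q7 q8-a->q2 q8-b->q0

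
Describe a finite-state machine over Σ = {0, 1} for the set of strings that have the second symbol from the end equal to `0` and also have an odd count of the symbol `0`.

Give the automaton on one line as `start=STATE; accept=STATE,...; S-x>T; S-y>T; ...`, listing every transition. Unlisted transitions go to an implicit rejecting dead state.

start=A; accept=D,E; A-0>B; A-1>A; B-0>C; B-1>D; C-0>E; C-1>A; D-0>C; D-1>F; E-0>C; E-1>D; F-0>C; F-1>F

Run two small machines in parallel and take their product. The first has 7 states tracking the last 2 symbols read; the second has 2 states tracking the count of `0`s modulo 2. A product state is a pair (one from each), accepting exactly when both do. Minimizing collapses redundant product states.
With 6 states:
       0  1 
>  A   B  A 
   B   C  D 
   C   E  A 
 * D   C  F 
 * E   C  D 
   F   C  F 
(> = start, * = accepting)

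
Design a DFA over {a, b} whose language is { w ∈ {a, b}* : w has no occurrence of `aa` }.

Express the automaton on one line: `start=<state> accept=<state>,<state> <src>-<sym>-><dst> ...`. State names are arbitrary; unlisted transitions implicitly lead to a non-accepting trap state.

This is the complement of 'contains `aa`'. Use the same substring-matching states — q0 through q2 holding how much of `aa` has just been matched — but flip the accepting set: everything except the trap q2 accepts.
With 3 states:
        a   b  
>* q0   q1  q0 
 * q1   q2  q0 
   q2   q2  q2 
(> = start, * = accepting)

start=q0 accept=q0,q1 q0-a->q1 q0-b->q0 q1-a->q2 q1-b->q0 q2-a->q2 q2-b->q2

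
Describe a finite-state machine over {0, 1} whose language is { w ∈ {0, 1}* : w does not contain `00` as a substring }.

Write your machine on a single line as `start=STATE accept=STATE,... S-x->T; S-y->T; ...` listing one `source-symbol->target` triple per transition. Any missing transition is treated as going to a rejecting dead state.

start=S0; accept=S0,S1; S0-0->S1; S0-1->S0; S1-0->S2; S1-1->S0; S2-0->S2; S2-1->S2

Track partial matches of the forbidden pattern `00`. State S2 is a dead state reached once `00` has occurred; every other state accepts. S0 means no part of `00` is currently matched.
        0   1  
>* S0   S1  S0 
 * S1   S2  S0 
   S2   S2  S2 
(> = start, * = accepting)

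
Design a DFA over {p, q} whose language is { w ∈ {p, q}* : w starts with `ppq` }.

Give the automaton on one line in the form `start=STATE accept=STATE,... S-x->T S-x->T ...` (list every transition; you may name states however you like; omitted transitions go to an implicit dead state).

Walk along `ppq` while the input agrees: from S0 take `p` to S1, and so on. Any deviation drops to the rejecting sink S4. Once S3 is reached the prefix is confirmed and every continuation is accepted.
5 states suffice.
        p   q  
>  S0   S1  S4 
   S1   S2  S4 
   S2   S4  S3 
 * S3   S3  S3 
   S4   S4  S4 
(> = start, * = accepting)

start=S0 accept=S3 S0-p->S1 S0-q->S4 S1-p->S2 S1-q->S4 S2-p->S4 S2-q->S3 S3-p->S3 S3-q->S3 S4-p->S4 S4-q->S4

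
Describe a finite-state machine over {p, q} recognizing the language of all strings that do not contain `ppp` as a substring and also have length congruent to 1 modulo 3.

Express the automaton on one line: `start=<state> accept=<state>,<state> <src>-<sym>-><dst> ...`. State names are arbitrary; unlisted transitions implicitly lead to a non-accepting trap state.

start=A accept=B,C,K A-p->B A-q->C B-p->D B-q->E C-p->F C-q->E D-p->G D-q->A E-p->H E-q->A F-p->I F-q->A G-p->J G-q->J H-p->K H-q->C I-p->J I-q->C J-p->L J-q->L K-p->L K-q->E L-p->G L-q->G

Handle the two conditions separately and then intersect. One (4 states) tracks partial matches of the forbidden pattern `ppp`; the other (3 states) tracks the input length modulo 3. Each combined state is a pair, one component from each; accept when both components accept.
       p  q 
>  A   B  C 
 * B   D  E 
 * C   F  E 
   D   G  A 
   E   H  A 
   F   I  A 
   G   J  J 
   H   K  C 
   I   J  C 
   J   L  L 
 * K   L  E 
   L   G  G 
(> = start, * = accepting)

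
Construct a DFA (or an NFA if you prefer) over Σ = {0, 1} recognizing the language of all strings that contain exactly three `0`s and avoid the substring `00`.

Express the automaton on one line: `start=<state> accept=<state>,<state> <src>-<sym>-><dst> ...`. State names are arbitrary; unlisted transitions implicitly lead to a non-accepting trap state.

Run two small machines in parallel and take their product. The first has 5 states tracking the count of `0`s, saturating at 4; the second has 3 states tracking partial matches of the forbidden pattern `00`. A product state is a pair (one from each), accepting exactly when both do. Equivalent product states are then merged.
        0   1  
>  s0   s1  s0 
   s1   s2  s3 
   s2   s2  s2 
   s3   s4  s3 
   s4   s2  s5 
   s5   s6  s5 
 * s6   s2  s6 
(> = start, * = accepting)

start=s0 accept=s6 s0-0->s1 s0-1->s0 s1-0->s2 s1-1->s3 s2-0->s2 s2-1->s2 s3-0->s4 s3-1->s3 s4-0->s2 s4-1->s5 s5-0->s6 s5-1->s5 s6-0->s2 s6-1->s6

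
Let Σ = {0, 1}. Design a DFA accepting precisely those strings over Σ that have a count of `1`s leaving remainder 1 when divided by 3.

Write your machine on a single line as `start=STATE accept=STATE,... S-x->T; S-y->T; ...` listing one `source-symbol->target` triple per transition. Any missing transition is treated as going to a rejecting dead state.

start=A; accept=B; A-0->A; A-1->B; B-0->B; B-1->C; C-0->C; C-1->A

Keep the running count of `1`s modulo 3: each `1` advances along the cycle A → B → C → A while other symbols loop. Accept at B.
A 3-state machine:
       0  1 
>  A   A  B 
 * B   B  C 
   C   C  A 
(> = start, * = accepting)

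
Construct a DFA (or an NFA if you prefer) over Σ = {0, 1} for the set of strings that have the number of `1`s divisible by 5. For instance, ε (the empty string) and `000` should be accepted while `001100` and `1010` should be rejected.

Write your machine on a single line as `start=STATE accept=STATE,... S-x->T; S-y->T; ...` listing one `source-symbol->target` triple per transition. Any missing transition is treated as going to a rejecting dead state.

Keep the running count of `1`s modulo 5: each `1` advances along the cycle A → B → C → D → E → A while other symbols loop. Accept at A.
       0  1 
>* A   A  B 
   B   B  C 
   C   C  D 
   D   D  E 
   E   E  A 
(> = start, * = accepting)

start=A; accept=A; A-0->A; A-1->B; B-0->B; B-1->C; C-0->C; C-1->D; D-0->D; D-1->E; E-0->E; E-1->A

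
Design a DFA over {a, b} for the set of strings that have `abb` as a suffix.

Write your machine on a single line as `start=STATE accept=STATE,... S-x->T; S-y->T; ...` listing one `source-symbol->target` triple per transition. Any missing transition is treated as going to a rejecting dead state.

Let each state record the length of the longest suffix of the input read so far that is also a prefix of `abb`. S1 means the last symbol is `a`; S2 means the last 2 symbols are `ab`; S3 means the last 3 symbols are `abb`. Accept only at S3, where the string currently ends in `abb`.
A 4-state machine:
        a   b  
>  S0   S1  S0 
   S1   S1  S2 
   S2   S1  S3 
 * S3   S1  S0 
(> = start, * = accepting)

start=S0; accept=S3; S0-a->S1; S0-b->S0; S1-a->S1; S1-b->S2; S2-a->S1; S2-b->S3; S3-a->S1; S3-b->S0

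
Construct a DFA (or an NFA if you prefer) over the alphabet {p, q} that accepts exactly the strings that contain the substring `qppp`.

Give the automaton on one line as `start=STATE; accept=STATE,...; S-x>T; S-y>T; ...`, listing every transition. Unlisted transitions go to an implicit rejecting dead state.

Track how much of `qppp` has been matched so far: state S0 is no progress, S4 is the absorbing accept state reached once `qppp` has occurred. Intermediate states record partial matches; on a mismatch, fall back to the longest reusable overlap.
5 states suffice.
        p   q  
>  S0   S0  S1 
   S1   S2  S1 
   S2   S3  S1 
   S3   S4  S1 
 * S4   S4  S4 
(> = start, * = accepting)

start=S0; accept=S4; S0-p>S0; S0-q>S1; S1-p>S2; S1-q>S1; S2-p>S3; S2-q>S1; S3-p>S4; S3-q>S1; S4-p>S4; S4-q>S4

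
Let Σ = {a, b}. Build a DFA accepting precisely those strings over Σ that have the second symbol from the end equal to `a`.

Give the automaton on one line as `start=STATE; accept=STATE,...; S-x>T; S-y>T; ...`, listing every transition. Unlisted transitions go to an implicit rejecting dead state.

Because acceptance depends on a position counted from the end, the machine has to buffer the most recent 2 symbols. Make each state the string of the last up-to-2 symbols read; on input `x` shift the window left and append `x`. Accept when the buffered window has length 2 and begins with `a`.
With 7 states:
        a   b  
>  q0   q1  q2 
   q1   q3  q4 
   q2   q5  q6 
 * q3   q3  q4 
 * q4   q5  q6 
   q5   q3  q4 
   q6   q5  q6 
(> = start, * = accepting)

start=q0; accept=q3,q4; q0-a>q1; q0-b>q2; q1-a>q3; q1-b>q4; q2-a>q5; q2-b>q6; q3-a>q3; q3-b>q4; q4-a>q5; q4-b>q6; q5-a>q3; q5-b>q4; q6-a>q5; q6-b>q6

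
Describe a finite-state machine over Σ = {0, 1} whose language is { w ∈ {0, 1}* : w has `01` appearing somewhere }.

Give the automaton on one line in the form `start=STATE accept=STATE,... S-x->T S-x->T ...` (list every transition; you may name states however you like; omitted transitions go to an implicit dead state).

States A..B record the length of the longest prefix of `01` that matches the current input suffix. Reaching C means `01` has been seen, and we stay there forever. Accept from C.
A 3-state machine:
       0  1 
>  A   B  A 
   B   B  C 
 * C   C  C 
(> = start, * = accepting)

start=A accept=C A-0->B A-1->A B-0->B B-1->C C-0->C C-1->C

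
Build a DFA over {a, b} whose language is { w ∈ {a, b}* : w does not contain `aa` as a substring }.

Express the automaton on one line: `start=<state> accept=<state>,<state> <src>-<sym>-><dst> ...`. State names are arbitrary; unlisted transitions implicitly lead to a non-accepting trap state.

start=S0 accept=S0,S1 S0-a->S1 S0-b->S0 S1-a->S2 S1-b->S0 S2-a->S2 S2-b->S2

This is the complement of 'contains `aa`'. Use the same substring-matching states — S0 through S2 holding how much of `aa` has just been matched — but flip the accepting set: everything except the trap S2 accepts.
3 states suffice.
        a   b  
>* S0   S1  S0 
 * S1   S2  S0 
   S2   S2  S2 
(> = start, * = accepting)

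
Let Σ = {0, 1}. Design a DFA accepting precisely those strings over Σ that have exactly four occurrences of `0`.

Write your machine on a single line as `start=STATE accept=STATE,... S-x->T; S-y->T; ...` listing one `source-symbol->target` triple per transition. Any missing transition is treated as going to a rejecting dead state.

start=S0; accept=S4; S0-0->S1; S0-1->S0; S1-0->S2; S1-1->S1; S2-0->S3; S2-1->S2; S3-0->S4; S3-1->S3; S4-0->S5; S4-1->S4; S5-0->S5; S5-1->S5

Only the number of `0`s matters, and only up to 5. Make a chain S0 → S1 → S2 → S3 → S4 → S5 advanced by each `0` (with S5 absorbing); every other symbol self-loops. The accepting set is {S4}.
        0   1  
>  S0   S1  S0 
   S1   S2  S1 
   S2   S3  S2 
   S3   S4  S3 
 * S4   S5  S4 
   S5   S5  S5 
(> = start, * = accepting)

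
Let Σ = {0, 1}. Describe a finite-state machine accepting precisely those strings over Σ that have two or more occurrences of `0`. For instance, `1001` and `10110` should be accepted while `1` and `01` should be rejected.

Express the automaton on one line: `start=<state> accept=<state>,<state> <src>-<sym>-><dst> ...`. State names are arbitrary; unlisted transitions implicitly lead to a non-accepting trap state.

start=q0 accept=q2,q3 q0-0->q1 q0-1->q0 q1-0->q2 q1-1->q1 q2-0->q3 q2-1->q2 q3-0->q3 q3-1->q3

Count `0`s, saturating at 3: states q0 through q2 mean 0 through 2 `0`s seen; q3 means more than 2. Each `0` increments (capped at q3); other symbols loop. Accept from {q2, q3}.
4 states suffice.
        0   1  
>  q0   q1  q0 
   q1   q2  q1 
 * q2   q3  q2 
 * q3   q3  q3 
(> = start, * = accepting)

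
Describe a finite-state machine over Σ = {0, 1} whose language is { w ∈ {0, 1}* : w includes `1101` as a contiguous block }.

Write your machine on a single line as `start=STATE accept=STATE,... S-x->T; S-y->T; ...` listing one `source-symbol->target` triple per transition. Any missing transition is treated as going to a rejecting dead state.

start=S0; accept=S4; S0-0->S0; S0-1->S1; S1-0->S0; S1-1->S2; S2-0->S3; S2-1->S2; S3-0->S0; S3-1->S4; S4-0->S4; S4-1->S4

Track how much of `1101` has been matched so far: state S0 is no progress, S4 is the absorbing accept state reached once `1101` has occurred. Intermediate states record partial matches; on a mismatch, fall back to the longest reusable overlap.
        0   1  
>  S0   S0  S1 
   S1   S0  S2 
   S2   S3  S2 
   S3   S0  S4 
 * S4   S4  S4 
(> = start, * = accepting)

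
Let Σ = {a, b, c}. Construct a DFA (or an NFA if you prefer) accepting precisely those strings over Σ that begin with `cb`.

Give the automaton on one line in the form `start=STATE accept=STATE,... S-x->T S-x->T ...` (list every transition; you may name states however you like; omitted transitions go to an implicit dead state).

Check the first 2 symbols one by one: q0 through q1 record how many have matched `cb` so far; any wrong symbol goes to the dead state q3. After all 2 match we enter the accepting sink q2.
        a   b   c  
>  q0   q3  q3  q1 
   q1   q3  q2  q3 
 * q2   q2  q2  q2 
   q3   q3  q3  q3 
(> = start, * = accepting)

start=q0 accept=q2 q0-a->q3 q0-b->q3 q0-c->q1 q1-a->q3 q1-b->q2 q1-c->q3 q2-a->q2 q2-b->q2 q2-c->q2 q3-a->q3 q3-b->q3 q3-c->q3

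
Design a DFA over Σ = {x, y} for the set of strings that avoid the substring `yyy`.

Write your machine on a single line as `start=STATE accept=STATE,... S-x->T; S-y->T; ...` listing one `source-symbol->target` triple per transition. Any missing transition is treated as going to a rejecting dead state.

This is the complement of 'contains `yyy`'. Use the same substring-matching states — q0 through q3 holding how much of `yyy` has just been matched — but flip the accepting set: everything except the trap q3 accepts.
A 4-state machine:
        x   y  
>* q0   q0  q1 
 * q1   q0  q2 
 * q2   q0  q3 
   q3   q3  q3 
(> = start, * = accepting)

start=q0; accept=q0,q1,q2; q0-x->q0; q0-y->q1; q1-x->q0; q1-y->q2; q2-x->q0; q2-y->q3; q3-x->q3; q3-y->q3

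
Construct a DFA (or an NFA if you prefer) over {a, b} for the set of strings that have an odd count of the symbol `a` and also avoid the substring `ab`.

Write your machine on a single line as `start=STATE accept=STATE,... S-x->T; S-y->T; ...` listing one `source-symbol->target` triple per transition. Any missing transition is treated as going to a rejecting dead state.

start=s0; accept=s1; s0-a->s1; s0-b->s0; s1-a->s2; s1-b->s3; s2-a->s1; s2-b->s3; s3-a->s3; s3-b->s3

Build one automaton per condition and run them in lockstep. One (2 states) tracks the count of `a`s modulo 2; the other (3 states) tracks partial matches of the forbidden pattern `ab`. Each combined state is a pair, one component from each; accept when both components accept. After merging equivalent states the machine shrinks.
With 4 states:
        a   b  
>  s0   s1  s0 
 * s1   s2  s3 
   s2   s1  s3 
   s3   s3  s3 
(> = start, * = accepting)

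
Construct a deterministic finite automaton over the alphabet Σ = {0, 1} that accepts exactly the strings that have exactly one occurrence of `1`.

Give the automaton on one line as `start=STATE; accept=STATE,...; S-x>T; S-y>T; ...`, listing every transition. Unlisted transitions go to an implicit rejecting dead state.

start=q0; accept=q1; q0-0>q0; q0-1>q1; q1-0>q1; q1-1>q2; q2-0>q2; q2-1>q2

Count `1`s, saturating at 2: state q0 means no `1` yet, q1 means one `1` seen, q2 means more than one. Each `1` increments (capped at q2); other symbols loop. Accept from {q1}.
3 states suffice.
        0   1  
>  q0   q0  q1 
 * q1   q1  q2 
   q2   q2  q2 
(> = start, * = accepting)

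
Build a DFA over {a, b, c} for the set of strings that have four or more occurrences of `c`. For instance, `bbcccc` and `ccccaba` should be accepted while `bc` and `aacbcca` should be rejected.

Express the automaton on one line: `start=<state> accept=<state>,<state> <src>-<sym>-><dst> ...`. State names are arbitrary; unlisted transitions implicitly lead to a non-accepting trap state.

start=s0 accept=s4,s5 s0-a->s0 s0-b->s0 s0-c->s1 s1-a->s1 s1-b->s1 s1-c->s2 s2-a->s2 s2-b->s2 s2-c->s3 s3-a->s3 s3-b->s3 s3-c->s4 s4-a->s4 s4-b->s4 s4-c->s5 s5-a->s5 s5-b->s5 s5-c->s5

Count `c`s, saturating at 5: states s0 through s4 mean 0 through 4 `c`s seen; s5 means more than 4. Each `c` increments (capped at s5); other symbols loop. Accept from {s4, s5}.
6 states suffice.
        a   b   c  
>  s0   s0  s0  s1 
   s1   s1  s1  s2 
   s2   s2  s2  s3 
   s3   s3  s3  s4 
 * s4   s4  s4  s5 
 * s5   s5  s5  s5 
(> = start, * = accepting)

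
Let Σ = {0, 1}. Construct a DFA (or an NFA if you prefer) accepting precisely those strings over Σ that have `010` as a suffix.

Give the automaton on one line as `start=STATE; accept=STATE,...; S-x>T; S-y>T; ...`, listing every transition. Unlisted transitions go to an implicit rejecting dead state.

start=q0; accept=q3; q0-0>q1; q0-1>q0; q1-0>q1; q1-1>q2; q2-0>q3; q2-1>q0; q3-0>q1; q3-1>q2

Remember how much of `010` the current input suffix matches. State q0 means no match yet; q1 means the last symbol is `0`; q2 means the last 2 symbols are `01`; q3 means the last 3 symbols are `010`. Only q3 accepts. On a mismatch, fall back to the longest proper suffix that is still a prefix of `010`.
With 4 states:
        0   1  
>  q0   q1  q0 
   q1   q1  q2 
   q2   q3  q0 
 * q3   q1  q2 
(> = start, * = accepting)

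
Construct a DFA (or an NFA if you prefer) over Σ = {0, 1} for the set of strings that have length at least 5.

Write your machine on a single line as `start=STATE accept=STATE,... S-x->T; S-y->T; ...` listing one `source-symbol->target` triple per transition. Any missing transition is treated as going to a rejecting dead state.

We only need to distinguish lengths 0, 1, …, 5, and '>5'. Chain S0 → S1 → S2 → S3 → S4 → S5 → S6 on every symbol, with S6 looping. Accepting states: {S5, S6}.
7 states suffice.
        0   1  
>  S0   S1  S1 
   S1   S2  S2 
   S2   S3  S3 
   S3   S4  S4 
   S4   S5  S5 
 * S5   S6  S6 
 * S6   S6  S6 
(> = start, * = accepting)

start=S0; accept=S5,S6; S0-0->S1; S0-1->S1; S1-0->S2; S1-1->S2; S2-0->S3; S2-1->S3; S3-0->S4; S3-1->S4; S4-0->S5; S4-1->S5; S5-0->S6; S5-1->S6; S6-0->S6; S6-1->S6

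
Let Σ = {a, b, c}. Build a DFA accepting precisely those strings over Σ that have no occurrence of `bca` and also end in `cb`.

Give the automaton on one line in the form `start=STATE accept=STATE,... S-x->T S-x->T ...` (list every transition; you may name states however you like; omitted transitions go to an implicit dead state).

start=s0 accept=s4 s0-a->s0 s0-b->s1 s0-c->s2 s1-a->s0 s1-b->s1 s1-c->s3 s2-a->s0 s2-b->s4 s2-c->s2 s3-a->s5 s3-b->s4 s3-c->s2 s4-a->s0 s4-b->s1 s4-c->s3 s5-a->s5 s5-b->s5 s5-c->s6 s6-a->s5 s6-b->s7 s6-c->s6 s7-a->s5 s7-b->s5 s7-c->s6

Build one automaton per condition and run them in lockstep. One (4 states) tracks partial matches of the forbidden pattern `bca`; the other (3 states) tracks how much of the suffix `cb` has currently been matched. Each combined state is a pair, one component from each; accept when both components accept.
        a   b   c  
>  s0   s0  s1  s2 
   s1   s0  s1  s3 
   s2   s0  s4  s2 
   s3   s5  s4  s2 
 * s4   s0  s1  s3 
   s5   s5  s5  s6 
   s6   s5  s7  s6 
   s7   s5  s5  s6 
(> = start, * = accepting)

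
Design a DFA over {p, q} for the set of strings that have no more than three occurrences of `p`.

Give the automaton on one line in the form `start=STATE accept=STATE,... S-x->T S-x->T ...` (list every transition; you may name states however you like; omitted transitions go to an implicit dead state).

Only the number of `p`s matters, and only up to 4. Make a chain s0 → s1 → s2 → s3 → s4 advanced by each `p` (with s4 absorbing); every other symbol self-loops. The accepting set is {s0, s1, s2, s3}.
        p   q  
>* s0   s1  s0 
 * s1   s2  s1 
 * s2   s3  s2 
 * s3   s4  s3 
   s4   s4  s4 
(> = start, * = accepting)

start=s0 accept=s0,s1,s2,s3 s0-p->s1 s0-q->s0 s1-p->s2 s1-q->s1 s2-p->s3 s2-q->s2 s3-p->s4 s3-q->s3 s4-p->s4 s4-q->s4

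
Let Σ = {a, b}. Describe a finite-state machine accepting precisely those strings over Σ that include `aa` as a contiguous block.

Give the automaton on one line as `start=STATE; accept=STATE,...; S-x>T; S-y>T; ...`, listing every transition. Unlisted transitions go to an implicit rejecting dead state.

start=s0; accept=s2; s0-a>s1; s0-b>s0; s1-a>s2; s1-b>s0; s2-a>s2; s2-b>s2

States s0..s1 record the length of the longest prefix of `aa` that matches the current input suffix. Reaching s2 means `aa` has been seen, and we stay there forever. Accept from s2.
A 3-state machine:
        a   b  
>  s0   s1  s0 
   s1   s2  s0 
 * s2   s2  s2 
(> = start, * = accepting)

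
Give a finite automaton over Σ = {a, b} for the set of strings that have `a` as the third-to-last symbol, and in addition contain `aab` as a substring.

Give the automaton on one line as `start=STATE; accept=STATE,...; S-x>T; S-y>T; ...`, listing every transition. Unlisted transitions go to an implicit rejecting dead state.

start=q0; accept=q8,q15,q16,q21; q0-a>q1; q0-b>q2; q1-a>q3; q1-b>q4; q2-a>q5; q2-b>q6; q3-a>q7; q3-b>q8; q4-a>q9; q4-b>q10; q5-a>q11; q5-b>q12; q6-a>q13; q6-b>q14; q7-a>q7; q7-b>q8; q8-a>q15; q8-b>q16; q9-a>q11; q9-b>q12; q10-a>q13; q10-b>q14; q11-a>q7; q11-b>q8; q12-a>q9; q12-b>q10; q13-a>q11; q13-b>q12; q14-a>q13; q14-b>q14; q15-a>q17; q15-b>q18; q16-a>q19; q16-b>q20; q17-a>q21; q17-b>q8; q18-a>q15; q18-b>q16; q19-a>q17; q19-b>q18; q20-a>q19; q20-b>q20; q21-a>q21; q21-b>q8

Build one automaton per condition and run them in lockstep. The first has 15 states tracking the last 3 symbols read; the second has 4 states tracking whether and how much of `aab` has been seen. A product state is a pair (one from each), accepting exactly when both do.
With 22 states:
          a    b  
>  q0     q1   q2 
   q1     q3   q4 
   q2     q5   q6 
   q3     q7   q8 
   q4     q9  q10 
   q5    q11  q12 
   q6    q13  q14 
   q7     q7   q8 
 * q8    q15  q16 
   q9    q11  q12 
   q10   q13  q14 
   q11    q7   q8 
   q12    q9  q10 
   q13   q11  q12 
   q14   q13  q14 
 * q15   q17  q18 
 * q16   q19  q20 
   q17   q21   q8 
   q18   q15  q16 
   q19   q17  q18 
   q20   q19  q20 
 * q21   q21   q8 
(> = start, * = accepting)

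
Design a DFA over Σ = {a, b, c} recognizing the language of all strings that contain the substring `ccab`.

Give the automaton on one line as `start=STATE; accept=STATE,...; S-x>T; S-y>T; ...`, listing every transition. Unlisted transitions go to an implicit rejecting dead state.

Track how much of `ccab` has been matched so far: state s0 is no progress, s4 is the absorbing accept state reached once `ccab` has occurred. Intermediate states record partial matches; on a mismatch, fall back to the longest reusable overlap.
A 5-state machine:
        a   b   c  
>  s0   s0  s0  s1 
   s1   s0  s0  s2 
   s2   s3  s0  s2 
   s3   s0  s4  s1 
 * s4   s4  s4  s4 
(> = start, * = accepting)

start=s0; accept=s4; s0-a>s0; s0-b>s0; s0-c>s1; s1-a>s0; s1-b>s0; s1-c>s2; s2-a>s3; s2-b>s0; s2-c>s2; s3-a>s0; s3-b>s4; s3-c>s1; s4-a>s4; s4-b>s4; s4-c>s4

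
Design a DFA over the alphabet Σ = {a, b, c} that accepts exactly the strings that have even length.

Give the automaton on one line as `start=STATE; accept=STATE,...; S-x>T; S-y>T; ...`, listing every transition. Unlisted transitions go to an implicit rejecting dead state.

Count input length modulo 2: every symbol advances one step around the cycle q0 → q1 → q0. Accept at q0.
2 states suffice.
        a   b   c  
>* q0   q1  q1  q1 
   q1   q0  q0  q0 
(> = start, * = accepting)

start=q0; accept=q0; q0-a>q1; q0-b>q1; q0-c>q1; q1-a>q0; q1-b>q0; q1-c>q0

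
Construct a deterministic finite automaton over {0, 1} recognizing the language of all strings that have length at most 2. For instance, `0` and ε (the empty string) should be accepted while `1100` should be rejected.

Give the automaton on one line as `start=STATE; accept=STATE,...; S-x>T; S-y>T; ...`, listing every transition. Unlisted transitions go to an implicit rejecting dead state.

Count input length up to 3: every symbol moves from q0 toward q3, which means 'more than 2' and absorbs. Accept from {q0, q1, q2}.
        0   1  
>* q0   q1  q1 
 * q1   q2  q2 
 * q2   q3  q3 
   q3   q3  q3 
(> = start, * = accepting)

start=q0; accept=q0,q1,q2; q0-0>q1; q0-1>q1; q1-0>q2; q1-1>q2; q2-0>q3; q2-1>q3; q3-0>q3; q3-1>q3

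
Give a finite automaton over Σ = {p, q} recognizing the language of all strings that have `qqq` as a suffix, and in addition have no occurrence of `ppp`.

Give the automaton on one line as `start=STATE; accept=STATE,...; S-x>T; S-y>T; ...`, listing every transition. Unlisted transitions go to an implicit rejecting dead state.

start=S0; accept=S6; S0-p>S1; S0-q>S2; S1-p>S3; S1-q>S2; S2-p>S1; S2-q>S4; S3-p>S5; S3-q>S2; S4-p>S1; S4-q>S6; S5-p>S5; S5-q>S5; S6-p>S1; S6-q>S6

Build one automaton per condition and run them in lockstep. The first has 4 states tracking how much of the suffix `qqq` has currently been matched; the second has 4 states tracking partial matches of the forbidden pattern `ppp`. A product state is a pair (one from each), accepting exactly when both do. Equivalent product states are then merged.
With 7 states:
        p   q  
>  S0   S1  S2 
   S1   S3  S2 
   S2   S1  S4 
   S3   S5  S2 
   S4   S1  S6 
   S5   S5  S5 
 * S6   S1  S6 
(> = start, * = accepting)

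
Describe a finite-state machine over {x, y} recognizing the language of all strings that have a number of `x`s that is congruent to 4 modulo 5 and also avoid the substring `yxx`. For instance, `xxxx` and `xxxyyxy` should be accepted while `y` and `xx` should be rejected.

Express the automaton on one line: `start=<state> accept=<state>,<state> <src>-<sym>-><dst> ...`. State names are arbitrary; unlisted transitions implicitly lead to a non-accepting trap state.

Run two small machines in parallel and take their product. The first has 5 states tracking the count of `x`s modulo 5; the second has 4 states tracking partial matches of the forbidden pattern `yxx`. A product state is a pair (one from each), accepting exactly when both do.
20 states suffice.
       x  y 
>  A   B  C 
   B   D  E 
   C   F  C 
   D   G  H 
   E   I  E 
   F   J  E 
   G   K  L 
   H   M  H 
   I   N  H 
   J   N  J 
 * K   A  O 
   L   P  L 
   M   Q  L 
   N   Q  N 
 * O   R  O 
 * P   S  O 
   Q   S  Q 
   R   T  C 
   S   T  S 
   T   J  T 
(> = start, * = accepting)

start=A accept=K,O,P A-x->B A-y->C B-x->D B-y->E C-x->F C-y->C D-x->G D-y->H E-x->I E-y->E F-x->J F-y->E G-x->K G-y->L H-x->M H-y->H I-x->N I-y->H J-x->N J-y->J K-x->A K-y->O L-x->P L-y->L M-x->Q M-y->L N-x->Q N-y->N O-x->R O-y->O P-x->S P-y->O Q-x->S Q-y->Q R-x->T R-y->C S-x->T S-y->S T-x->J T-y->T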